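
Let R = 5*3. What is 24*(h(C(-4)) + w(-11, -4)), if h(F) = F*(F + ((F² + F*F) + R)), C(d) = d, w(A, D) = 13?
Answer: -3816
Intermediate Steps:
R = 15
h(F) = F*(15 + F + 2*F²) (h(F) = F*(F + ((F² + F*F) + 15)) = F*(F + ((F² + F²) + 15)) = F*(F + (2*F² + 15)) = F*(F + (15 + 2*F²)) = F*(15 + F + 2*F²))
24*(h(C(-4)) + w(-11, -4)) = 24*(-4*(15 - 4 + 2*(-4)²) + 13) = 24*(-4*(15 - 4 + 2*16) + 13) = 24*(-4*(15 - 4 + 32) + 13) = 24*(-4*43 + 13) = 24*(-172 + 13) = 24*(-159) = -3816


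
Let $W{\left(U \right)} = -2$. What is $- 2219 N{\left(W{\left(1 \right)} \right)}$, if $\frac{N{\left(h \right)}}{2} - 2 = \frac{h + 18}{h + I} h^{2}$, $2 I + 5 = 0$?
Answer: $\frac{488180}{9} \approx 54242.0$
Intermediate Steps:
$I = - \frac{5}{2}$ ($I = - \frac{5}{2} + \frac{1}{2} \cdot 0 = - \frac{5}{2} + 0 = - \frac{5}{2} \approx -2.5$)
$N{\left(h \right)} = 4 + \frac{2 h^{2} \left(18 + h\right)}{- \frac{5}{2} + h}$ ($N{\left(h \right)} = 4 + 2 \frac{h + 18}{h - \frac{5}{2}} h^{2} = 4 + 2 \frac{18 + h}{- \frac{5}{2} + h} h^{2} = 4 + 2 \frac{h^{2} \left(18 + h\right)}{- \frac{5}{2} + h} = 4 + \frac{2 h^{2} \left(18 + h\right)}{- \frac{5}{2} + h}$)
$- 2219 N{\left(W{\left(1 \right)} \right)} = - 2219 \frac{4 \left(-5 + \left(-2\right)^{3} + 2 \left(-2\right) + 18 \left(-2\right)^{2}\right)}{-5 + 2 \left(-2\right)} = - 2219 \frac{4 \left(-5 - 8 - 4 + 18 \cdot 4\right)}{-5 - 4} = - 2219 \frac{4 \left(-5 - 8 - 4 + 72\right)}{-9} = - 2219 \cdot 4 \left(- \frac{1}{9}\right) 55 = \left(-2219\right) \left(- \frac{220}{9}\right) = \frac{488180}{9}$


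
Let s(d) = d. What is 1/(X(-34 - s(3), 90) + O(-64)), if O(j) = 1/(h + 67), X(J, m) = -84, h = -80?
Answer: -13/1093 ≈ -0.011894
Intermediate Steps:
O(j) = -1/13 (O(j) = 1/(-80 + 67) = 1/(-13) = -1/13)
1/(X(-34 - s(3), 90) + O(-64)) = 1/(-84 - 1/13) = 1/(-1093/13) = -13/1093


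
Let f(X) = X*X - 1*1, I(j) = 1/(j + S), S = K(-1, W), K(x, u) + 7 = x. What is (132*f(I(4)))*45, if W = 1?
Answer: -22275/4 ≈ -5568.8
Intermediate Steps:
K(x, u) = -7 + x
S = -8 (S = -7 - 1 = -8)
I(j) = 1/(-8 + j) (I(j) = 1/(j - 8) = 1/(-8 + j))
f(X) = -1 + X² (f(X) = X² - 1 = -1 + X²)
(132*f(I(4)))*45 = (132*(-1 + (1/(-8 + 4))²))*45 = (132*(-1 + (1/(-4))²))*45 = (132*(-1 + (-¼)²))*45 = (132*(-1 + 1/16))*45 = (132*(-15/16))*45 = -495/4*45 = -22275/4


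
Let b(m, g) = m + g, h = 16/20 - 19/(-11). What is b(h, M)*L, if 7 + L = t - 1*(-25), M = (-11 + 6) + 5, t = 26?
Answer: 556/5 ≈ 111.20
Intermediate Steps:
h = 139/55 (h = 16*(1/20) - 19*(-1/11) = ⅘ + 19/11 = 139/55 ≈ 2.5273)
M = 0 (M = -5 + 5 = 0)
b(m, g) = g + m
L = 44 (L = -7 + (26 - 1*(-25)) = -7 + (26 + 25) = -7 + 51 = 44)
b(h, M)*L = (0 + 139/55)*44 = (139/55)*44 = 556/5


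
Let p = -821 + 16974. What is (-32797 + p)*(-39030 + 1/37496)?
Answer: 6089494005519/9374 ≈ 6.4962e+8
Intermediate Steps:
p = 16153
(-32797 + p)*(-39030 + 1/37496) = (-32797 + 16153)*(-39030 + 1/37496) = -16644*(-39030 + 1/37496) = -16644*(-1463468879/37496) = 6089494005519/9374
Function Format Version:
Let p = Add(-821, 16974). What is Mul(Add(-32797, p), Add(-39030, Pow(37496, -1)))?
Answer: Rational(6089494005519, 9374) ≈ 6.4962e+8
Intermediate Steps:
p = 16153
Mul(Add(-32797, p), Add(-39030, Pow(37496, -1))) = Mul(Add(-32797, 16153), Add(-39030, Pow(37496, -1))) = Mul(-16644, Add(-39030, Rational(1, 37496))) = Mul(-16644, Rational(-1463468879, 37496)) = Rational(6089494005519, 9374)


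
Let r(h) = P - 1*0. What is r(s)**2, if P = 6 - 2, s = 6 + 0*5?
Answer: 16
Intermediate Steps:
s = 6 (s = 6 + 0 = 6)
P = 4
r(h) = 4 (r(h) = 4 - 1*0 = 4 + 0 = 4)
r(s)**2 = 4**2 = 16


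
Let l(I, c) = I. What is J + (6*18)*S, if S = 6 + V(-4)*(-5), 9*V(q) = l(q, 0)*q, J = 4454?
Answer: 4142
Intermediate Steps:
V(q) = q**2/9 (V(q) = (q*q)/9 = q**2/9)
S = -26/9 (S = 6 + ((1/9)*(-4)**2)*(-5) = 6 + ((1/9)*16)*(-5) = 6 + (16/9)*(-5) = 6 - 80/9 = -26/9 ≈ -2.8889)
J + (6*18)*S = 4454 + (6*18)*(-26/9) = 4454 + 108*(-26/9) = 4454 - 312 = 4142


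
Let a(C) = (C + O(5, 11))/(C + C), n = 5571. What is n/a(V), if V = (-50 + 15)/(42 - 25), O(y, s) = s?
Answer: -194985/76 ≈ -2565.6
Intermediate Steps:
V = -35/17 ≈ -2.0588
a(C) = (11 + C)/(2*C) (a(C) = (C + 11)/(C + C) = (11 + C)/((2*C)) = (11 + C)*(1/(2*C)) = (11 + C)/(2*C))
n/a(V) = 5571/(((11 - 35/17)/(2*(-35/17)))) = 5571/(((1/2)*(-17/35)*(152/17))) = 5571/(-76/35) = 5571*(-35/76) = -194985/76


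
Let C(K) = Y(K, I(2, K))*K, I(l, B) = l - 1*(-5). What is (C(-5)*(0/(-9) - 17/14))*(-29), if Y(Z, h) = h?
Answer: -2465/2 ≈ -1232.5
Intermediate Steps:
I(l, B) = 5 + l (I(l, B) = l + 5 = 5 + l)
C(K) = 7*K (C(K) = (5 + 2)*K = 7*K)
(C(-5)*(0/(-9) - 17/14))*(-29) = ((7*(-5))*(0/(-9) - 17/14))*(-29) = -35*(0*(-1/9) - 17*1/14)*(-29) = -35*(0 - 17/14)*(-29) = -35*(-17/14)*(-29) = (85/2)*(-29) = -2465/2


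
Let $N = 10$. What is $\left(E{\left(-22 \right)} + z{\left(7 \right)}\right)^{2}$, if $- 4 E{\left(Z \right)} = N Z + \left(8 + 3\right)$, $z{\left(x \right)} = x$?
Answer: $\frac{56169}{16} \approx 3510.6$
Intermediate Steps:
$E{\left(Z \right)} = - \frac{11}{4} - \frac{5 Z}{2}$ ($E{\left(Z \right)} = - \frac{10 Z + \left(8 + 3\right)}{4} = - \frac{10 Z + 11}{4} = - \frac{11 + 10 Z}{4} = - \frac{11}{4} - \frac{5 Z}{2}$)
$\left(E{\left(-22 \right)} + z{\left(7 \right)}\right)^{2} = \left(\left(- \frac{11}{4} - -55\right) + 7\right)^{2} = \left(\left(- \frac{11}{4} + 55\right) + 7\right)^{2} = \left(\frac{209}{4} + 7\right)^{2} = \left(\frac{237}{4}\right)^{2} = \frac{56169}{16}$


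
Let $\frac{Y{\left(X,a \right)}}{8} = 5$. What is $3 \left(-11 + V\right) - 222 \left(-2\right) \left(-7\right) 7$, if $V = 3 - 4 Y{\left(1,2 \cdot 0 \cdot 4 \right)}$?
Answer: $-22260$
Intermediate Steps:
$Y{\left(X,a \right)} = 40$ ($Y{\left(X,a \right)} = 8 \cdot 5 = 40$)
$V = -157$ ($V = 3 - 160 = -157$)
$3 \left(-11 + V\right) - 222 \left(-2\right) \left(-7\right) 7 = 3 \left(-11 - 157\right) - 222 \left(-2\right) \left(-7\right) 7 = 3 \left(-168\right) - 222 \cdot 14 \cdot 7 = -504 - 21756 = -22260$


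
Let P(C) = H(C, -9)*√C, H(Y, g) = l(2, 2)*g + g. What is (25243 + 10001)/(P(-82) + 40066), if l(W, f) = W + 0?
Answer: 706043052/802672067 + 475794*I*√82/802672067 ≈ 0.87962 + 0.0053677*I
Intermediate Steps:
l(W, f) = W
H(Y, g) = 3*g (H(Y, g) = 2*g + g = 3*g)
P(C) = -27*√C (P(C) = (3*(-9))*√C = -27*√C)
(25243 + 10001)/(P(-82) + 40066) = (25243 + 10001)/(-27*I*√82 + 40066) = 35244/(-27*I*√82 + 40066) = 35244/(40066 - 27*I*√82)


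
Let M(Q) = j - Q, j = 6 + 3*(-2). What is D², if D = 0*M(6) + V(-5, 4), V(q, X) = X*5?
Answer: 400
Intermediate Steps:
j = 0 (j = 6 - 6 = 0)
M(Q) = -Q (M(Q) = 0 - Q = -Q)
V(q, X) = 5*X
D = 20 (D = 0*(-1*6) + 5*4 = 0*(-6) + 20 = 0 + 20 = 20)
D² = 20² = 400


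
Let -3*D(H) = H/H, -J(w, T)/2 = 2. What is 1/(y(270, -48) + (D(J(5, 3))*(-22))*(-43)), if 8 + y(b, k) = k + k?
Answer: -3/1258 ≈ -0.0023847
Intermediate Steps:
J(w, T) = -4 (J(w, T) = -2*2 = -4)
y(b, k) = -8 + 2*k (y(b, k) = -8 + (k + k) = -8 + 2*k)
D(H) = -⅓ (D(H) = -H/(3*H) = -⅓*1 = -⅓)
1/(y(270, -48) + (D(J(5, 3))*(-22))*(-43)) = 1/((-8 + 2*(-48)) - ⅓*(-22)*(-43)) = 1/((-8 - 96) + (22/3)*(-43)) = 1/(-104 - 946/3) = 1/(-1258/3) = -3/1258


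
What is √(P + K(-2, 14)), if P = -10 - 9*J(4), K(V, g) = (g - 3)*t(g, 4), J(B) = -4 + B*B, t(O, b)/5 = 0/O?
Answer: I*√118 ≈ 10.863*I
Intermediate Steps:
t(O, b) = 0 (t(O, b) = 5*(0/O) = 5*0 = 0)
J(B) = -4 + B²
K(V, g) = 0 (K(V, g) = (g - 3)*0 = (-3 + g)*0 = 0)
P = -118 (P = -10 - 9*(-4 + 4²) = -10 - 9*(-4 + 16) = -10 - 9*12 = -10 - 108 = -118)
√(P + K(-2, 14)) = √(-118 + 0) = √(-118) = I*√118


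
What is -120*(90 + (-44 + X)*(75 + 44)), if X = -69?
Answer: 1602840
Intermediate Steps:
-120*(90 + (-44 + X)*(75 + 44)) = -120*(90 + (-44 - 69)*(75 + 44)) = -120*(90 - 113*119) = -120*(90 - 13447) = -120*(-13357) = 1602840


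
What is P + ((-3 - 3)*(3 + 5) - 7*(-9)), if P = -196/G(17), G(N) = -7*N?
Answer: 283/17 ≈ 16.647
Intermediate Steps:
P = 28/17 (P = -196/((-7*17)) = -196/(-119) = -196*(-1/119) = 28/17 ≈ 1.6471)
P + ((-3 - 3)*(3 + 5) - 7*(-9)) = 28/17 + ((-3 - 3)*(3 + 5) - 7*(-9)) = 28/17 + (-6*8 + 63) = 28/17 + (-48 + 63) = 28/17 + 15 = 283/17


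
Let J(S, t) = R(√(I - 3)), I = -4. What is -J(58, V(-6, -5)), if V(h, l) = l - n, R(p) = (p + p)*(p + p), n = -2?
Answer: 28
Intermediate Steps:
R(p) = 4*p² (R(p) = (2*p)*(2*p) = 4*p²)
V(h, l) = 2 + l (V(h, l) = l - 1*(-2) = l + 2 = 2 + l)
J(S, t) = -28 (J(S, t) = 4*(√(-4 - 3))² = 4*(√(-7))² = 4*(I*√7)² = 4*(-7) = -28)
-J(58, V(-6, -5)) = -1*(-28) = 28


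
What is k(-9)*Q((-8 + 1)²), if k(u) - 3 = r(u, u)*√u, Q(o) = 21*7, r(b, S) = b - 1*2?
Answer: 441 - 4851*I ≈ 441.0 - 4851.0*I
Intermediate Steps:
r(b, S) = -2 + b (r(b, S) = b - 2 = -2 + b)
Q(o) = 147
k(u) = 3 + √u*(-2 + u) (k(u) = 3 + (-2 + u)*√u = 3 + √u*(-2 + u))
k(-9)*Q((-8 + 1)²) = (3 + √(-9)*(-2 - 9))*147 = (3 + (3*I)*(-11))*147 = (3 - 33*I)*147 = 441 - 4851*I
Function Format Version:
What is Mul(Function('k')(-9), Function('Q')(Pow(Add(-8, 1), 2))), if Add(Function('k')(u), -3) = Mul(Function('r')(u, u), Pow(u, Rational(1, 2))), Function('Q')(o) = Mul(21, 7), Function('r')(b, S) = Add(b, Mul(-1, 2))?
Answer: Add(441, Mul(-4851, I)) ≈ Add(441.00, Mul(-4851.0, I))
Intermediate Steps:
Function('r')(b, S) = Add(-2, b) (Function('r')(b, S) = Add(b, -2) = Add(-2, b))
Function('Q')(o) = 147
Function('k')(u) = Add(3, Mul(Pow(u, Rational(1, 2)), Add(-2, u))) (Function('k')(u) = Add(3, Mul(Add(-2, u), Pow(u, Rational(1, 2)))) = Add(3, Mul(Pow(u, Rational(1, 2)), Add(-2, u))))
Mul(Function('k')(-9), Function('Q')(Pow(Add(-8, 1), 2))) = Mul(Add(3, Mul(Pow(-9, Rational(1, 2)), Add(-2, -9))), 147) = Mul(Add(3, Mul(Mul(3, I), -11)), 147) = Mul(Add(3, Mul(-33, I)), 147) = Add(441, Mul(-4851, I))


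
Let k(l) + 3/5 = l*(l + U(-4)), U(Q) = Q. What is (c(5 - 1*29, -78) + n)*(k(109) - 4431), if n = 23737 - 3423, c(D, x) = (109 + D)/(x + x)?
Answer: 37041260411/260 ≈ 1.4247e+8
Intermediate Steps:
c(D, x) = (109 + D)/(2*x) (c(D, x) = (109 + D)/((2*x)) = (109 + D)*(1/(2*x)) = (109 + D)/(2*x))
k(l) = -3/5 + l*(-4 + l) (k(l) = -3/5 + l*(l - 4) = -3/5 + l*(-4 + l))
n = 20314
(c(5 - 1*29, -78) + n)*(k(109) - 4431) = ((1/2)*(109 + (5 - 1*29))/(-78) + 20314)*((-3/5 + 109**2 - 4*109) - 4431) = ((1/2)*(-1/78)*(109 + (5 - 29)) + 20314)*((-3/5 + 11881 - 436) - 4431) = ((1/2)*(-1/78)*(109 - 24) + 20314)*(57222/5 - 4431) = ((1/2)*(-1/78)*85 + 20314)*(35067/5) = (-85/156 + 20314)*(35067/5) = (3168899/156)*(35067/5) = 37041260411/260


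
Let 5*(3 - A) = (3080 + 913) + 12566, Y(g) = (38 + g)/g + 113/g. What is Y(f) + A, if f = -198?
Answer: -3275477/990 ≈ -3308.6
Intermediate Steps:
Y(g) = 113/g + (38 + g)/g (Y(g) = (38 + g)/g + 113/g = 113/g + (38 + g)/g)
A = -16544/5 (A = 3 - ((3080 + 913) + 12566)/5 = 3 - (3993 + 12566)/5 = 3 - 1/5*16559 = 3 - 16559/5 = -16544/5 ≈ -3308.8)
Y(f) + A = (151 - 198)/(-198) - 16544/5 = -1/198*(-47) - 16544/5 = 47/198 - 16544/5 = -3275477/990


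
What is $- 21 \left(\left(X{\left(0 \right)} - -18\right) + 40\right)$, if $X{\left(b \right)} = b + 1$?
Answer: $-1239$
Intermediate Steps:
$X{\left(b \right)} = 1 + b$
$- 21 \left(\left(X{\left(0 \right)} - -18\right) + 40\right) = - 21 \left(\left(\left(1 + 0\right) - -18\right) + 40\right) = - 21 \left(\left(1 + 18\right) + 40\right) = - 21 \left(19 + 40\right) = \left(-21\right) 59 = -1239$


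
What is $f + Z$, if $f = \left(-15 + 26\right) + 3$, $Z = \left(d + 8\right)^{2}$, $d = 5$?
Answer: $183$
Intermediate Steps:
$Z = 169$ ($Z = \left(5 + 8\right)^{2} = 13^{2} = 169$)
$f = 14$ ($f = 11 + 3 = 14$)
$f + Z = 14 + 169 = 183$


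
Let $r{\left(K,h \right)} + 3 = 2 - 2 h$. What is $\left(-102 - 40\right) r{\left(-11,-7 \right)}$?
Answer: $-1846$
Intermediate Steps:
$r{\left(K,h \right)} = -1 - 2 h$ ($r{\left(K,h \right)} = -3 - \left(-2 + 2 h\right) = -1 - 2 h$)
$\left(-102 - 40\right) r{\left(-11,-7 \right)} = \left(-102 - 40\right) \left(-1 - -14\right) = - 142 \left(-1 + 14\right) = \left(-142\right) 13 = -1846$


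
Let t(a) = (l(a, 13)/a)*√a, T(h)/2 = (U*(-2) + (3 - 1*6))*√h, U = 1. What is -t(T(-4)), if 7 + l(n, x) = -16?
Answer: 23*√5/(10*√(-I)) ≈ 3.6366 + 3.6366*I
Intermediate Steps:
l(n, x) = -23 (l(n, x) = -7 - 16 = -23)
T(h) = -10*√h (T(h) = 2*((1*(-2) + (3 - 1*6))*√h) = 2*((-2 + (3 - 6))*√h) = 2*((-2 - 3)*√h) = 2*(-5*√h) = -10*√h)
t(a) = -23/√a (t(a) = (-23/a)*√a = -23/√a)
-t(T(-4)) = -(-23)/√(-20*I) = -(-23)*√5/(10*√(-I)) = 23*√5/(10*√(-I))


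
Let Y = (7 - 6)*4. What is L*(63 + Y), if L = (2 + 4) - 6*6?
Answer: -2010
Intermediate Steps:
Y = 4 (Y = 1*4 = 4)
L = -30 (L = 6 - 36 = -30)
L*(63 + Y) = -30*(63 + 4) = -30*67 = -2010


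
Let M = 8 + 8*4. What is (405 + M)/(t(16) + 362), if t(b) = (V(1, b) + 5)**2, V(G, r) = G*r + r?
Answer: 445/1731 ≈ 0.25708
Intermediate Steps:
V(G, r) = r + G*r
t(b) = (5 + 2*b)**2 (t(b) = (b*(1 + 1) + 5)**2 = (b*2 + 5)**2 = (2*b + 5)**2 = (5 + 2*b)**2)
M = 40 (M = 8 + 32 = 40)
(405 + M)/(t(16) + 362) = (405 + 40)/((5 + 2*16)**2 + 362) = 445/((5 + 32)**2 + 362) = 445/(37**2 + 362) = 445/(1369 + 362) = 445/1731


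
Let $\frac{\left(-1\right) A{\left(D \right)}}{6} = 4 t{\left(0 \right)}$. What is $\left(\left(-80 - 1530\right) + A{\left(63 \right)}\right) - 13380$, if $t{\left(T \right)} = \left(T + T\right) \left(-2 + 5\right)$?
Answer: $-14990$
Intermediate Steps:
$t{\left(T \right)} = 6 T$ ($t{\left(T \right)} = 2 T 3 = 6 T$)
$A{\left(D \right)} = 0$ ($A{\left(D \right)} = - 6 \cdot 4 \cdot 6 \cdot 0 = - 6 \cdot 4 \cdot 0 = \left(-6\right) 0 = 0$)
$\left(\left(-80 - 1530\right) + A{\left(63 \right)}\right) - 13380 = \left(\left(-80 - 1530\right) + 0\right) - 13380 = \left(-1610 + 0\right) - 13380 = -1610 - 13380 = -14990$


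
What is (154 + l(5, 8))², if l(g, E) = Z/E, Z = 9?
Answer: 1540081/64 ≈ 24064.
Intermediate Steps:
l(g, E) = 9/E
(154 + l(5, 8))² = (154 + 9/8)² = (1241/8)² = 1540081/64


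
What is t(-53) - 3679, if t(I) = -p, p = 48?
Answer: -3727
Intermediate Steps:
t(I) = -48 (t(I) = -1*48 = -48)
t(-53) - 3679 = -48 - 3679 = -3727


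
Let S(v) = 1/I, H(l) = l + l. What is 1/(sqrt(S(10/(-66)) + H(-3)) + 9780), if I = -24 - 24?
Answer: 469440/4591123489 - 68*I*sqrt(3)/4591123489 ≈ 0.00010225 - 2.5654e-8*I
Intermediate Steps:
H(l) = 2*l
I = -48
S(v) = -1/48 (S(v) = 1/(-48) = -1/48)
1/(sqrt(S(10/(-66)) + H(-3)) + 9780) = 1/(sqrt(-1/48 + 2*(-3)) + 9780) = 1/(sqrt(-1/48 - 6) + 9780) = 1/(sqrt(-289/48) + 9780) = 1/(17*I*sqrt(3)/12 + 9780) = 1/(9780 + 17*I*sqrt(3)/12)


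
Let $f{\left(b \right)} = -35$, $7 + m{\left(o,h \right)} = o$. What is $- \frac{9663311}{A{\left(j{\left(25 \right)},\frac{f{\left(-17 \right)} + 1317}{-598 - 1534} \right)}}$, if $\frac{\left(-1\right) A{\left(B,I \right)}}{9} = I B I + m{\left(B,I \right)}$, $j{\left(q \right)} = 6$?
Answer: $\frac{5490480717358}{5980185} \approx 9.1811 \cdot 10^{5}$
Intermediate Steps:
$m{\left(o,h \right)} = -7 + o$
$A{\left(B,I \right)} = 63 - 9 B - 9 B I^{2}$ ($A{\left(B,I \right)} = - 9 \left(I B I + \left(-7 + B\right)\right) = - 9 \left(B I I + \left(-7 + B\right)\right) = - 9 \left(B I^{2} + \left(-7 + B\right)\right) = - 9 \left(-7 + B + B I^{2}\right) = 63 - 9 B - 9 B I^{2}$)
$- \frac{9663311}{A{\left(j{\left(25 \right)},\frac{f{\left(-17 \right)} + 1317}{-598 - 1534} \right)}} = - \frac{9663311}{63 - 54 - 54 \left(\frac{-35 + 1317}{-598 - 1534}\right)^{2}} = - \frac{9663311}{63 - 54 - 54 \left(\frac{1282}{-2132}\right)^{2}} = - \frac{9663311}{63 - 54 - 54 \left(1282 \left(- \frac{1}{2132}\right)\right)^{2}} = - \frac{9663311}{63 - 54 - 54 \left(- \frac{641}{1066}\right)^{2}} = - \frac{9663311}{63 - 54 - 54 \cdot \frac{410881}{1136356}} = - \frac{9663311}{63 - 54 - \frac{11093787}{568178}} = - \frac{9663311}{- \frac{5980185}{568178}} = \left(-9663311\right) \left(- \frac{568178}{5980185}\right) = \frac{5490480717358}{5980185}$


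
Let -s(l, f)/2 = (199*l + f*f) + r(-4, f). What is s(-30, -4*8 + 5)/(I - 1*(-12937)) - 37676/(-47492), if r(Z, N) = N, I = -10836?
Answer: 144883247/24945173 ≈ 5.8081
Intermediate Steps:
s(l, f) = -398*l - 2*f - 2*f**2 (s(l, f) = -2*((199*l + f*f) + f) = -2*((199*l + f**2) + f) = -2*((f**2 + 199*l) + f) = -2*(f + f**2 + 199*l) = -398*l - 2*f - 2*f**2)
s(-30, -4*8 + 5)/(I - 1*(-12937)) - 37676/(-47492) = (-398*(-30) - 2*(-4*8 + 5) - 2*(-4*8 + 5)**2)/(-10836 - 1*(-12937)) - 37676/(-47492) = (11940 - 2*(-32 + 5) - 2*(-32 + 5)**2)/(-10836 + 12937) - 37676*(-1/47492) = (11940 - 2*(-27) - 2*(-27)**2)/2101 + 9419/11873 = (11940 + 54 - 2*729)*(1/2101) + 9419/11873 = (11940 + 54 - 1458)*(1/2101) + 9419/11873 = 10536*(1/2101) + 9419/11873 = 10536/2101 + 9419/11873 = 144883247/24945173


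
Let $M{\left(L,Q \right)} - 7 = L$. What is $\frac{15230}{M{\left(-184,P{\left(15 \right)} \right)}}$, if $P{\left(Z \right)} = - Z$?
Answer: $- \frac{15230}{177} \approx -86.045$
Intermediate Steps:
$M{\left(L,Q \right)} = 7 + L$
$\frac{15230}{M{\left(-184,P{\left(15 \right)} \right)}} = \frac{15230}{7 - 184} = \frac{15230}{-177} = 15230 \left(- \frac{1}{177}\right) = - \frac{15230}{177}$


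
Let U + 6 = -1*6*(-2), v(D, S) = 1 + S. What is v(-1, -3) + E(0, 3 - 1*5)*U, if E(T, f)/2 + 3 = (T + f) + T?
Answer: -62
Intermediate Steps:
E(T, f) = -6 + 2*f + 4*T (E(T, f) = -6 + 2*((T + f) + T) = -6 + 2*(f + 2*T) = -6 + (2*f + 4*T) = -6 + 2*f + 4*T)
U = 6 (U = -6 - 1*6*(-2) = -6 - 6*(-2) = -6 + 12 = 6)
v(-1, -3) + E(0, 3 - 1*5)*U = (1 - 3) + (-6 + 2*(3 - 1*5) + 4*0)*6 = -2 + (-6 + 2*(3 - 5) + 0)*6 = -2 + (-6 + 2*(-2) + 0)*6 = -2 + (-6 - 4 + 0)*6 = -2 - 10*6 = -2 - 60 = -62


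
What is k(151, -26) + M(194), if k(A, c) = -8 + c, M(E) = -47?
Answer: -81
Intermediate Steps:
k(151, -26) + M(194) = (-8 - 26) - 47 = -34 - 47 = -81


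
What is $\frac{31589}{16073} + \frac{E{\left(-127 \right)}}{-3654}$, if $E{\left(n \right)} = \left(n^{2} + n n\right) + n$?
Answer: $- \frac{401015357}{58730742} \approx -6.828$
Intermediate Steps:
$E{\left(n \right)} = n + 2 n^{2}$ ($E{\left(n \right)} = \left(n^{2} + n^{2}\right) + n = 2 n^{2} + n = n + 2 n^{2}$)
$\frac{31589}{16073} + \frac{E{\left(-127 \right)}}{-3654} = \frac{31589}{16073} + \frac{\left(-127\right) \left(1 + 2 \left(-127\right)\right)}{-3654} = 31589 \cdot \frac{1}{16073} + - 127 \left(1 - 254\right) \left(- \frac{1}{3654}\right) = \frac{31589}{16073} + \left(-127\right) \left(-253\right) \left(- \frac{1}{3654}\right) = \frac{31589}{16073} + 32131 \left(- \frac{1}{3654}\right) = \frac{31589}{16073} - \frac{32131}{3654} = - \frac{401015357}{58730742}$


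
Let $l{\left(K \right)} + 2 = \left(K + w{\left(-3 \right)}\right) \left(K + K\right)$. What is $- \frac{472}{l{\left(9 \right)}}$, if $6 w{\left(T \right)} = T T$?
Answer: $- \frac{472}{187} \approx -2.5241$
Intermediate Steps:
$w{\left(T \right)} = \frac{T^{2}}{6}$ ($w{\left(T \right)} = \frac{T T}{6} = \frac{T^{2}}{6}$)
$l{\left(K \right)} = -2 + 2 K \left(\frac{3}{2} + K\right)$ ($l{\left(K \right)} = -2 + \left(K + \frac{\left(-3\right)^{2}}{6}\right) \left(K + K\right) = -2 + \left(K + \frac{1}{6} \cdot 9\right) 2 K = -2 + \left(K + \frac{3}{2}\right) 2 K = -2 + \left(\frac{3}{2} + K\right) 2 K = -2 + 2 K \left(\frac{3}{2} + K\right)$)
$- \frac{472}{l{\left(9 \right)}} = - \frac{472}{-2 + 2 \cdot 9^{2} + 3 \cdot 9} = - \frac{472}{-2 + 2 \cdot 81 + 27} = - \frac{472}{-2 + 162 + 27} = - \frac{472}{187}$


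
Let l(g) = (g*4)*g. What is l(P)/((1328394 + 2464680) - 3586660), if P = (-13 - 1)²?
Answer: 76832/103207 ≈ 0.74445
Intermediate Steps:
P = 196 (P = (-14)² = 196)
l(g) = 4*g² (l(g) = (4*g)*g = 4*g²)
l(P)/((1328394 + 2464680) - 3586660) = (4*196²)/((1328394 + 2464680) - 3586660) = (4*38416)/(3793074 - 3586660) = 153664/206414 = 153664*(1/206414) = 76832/103207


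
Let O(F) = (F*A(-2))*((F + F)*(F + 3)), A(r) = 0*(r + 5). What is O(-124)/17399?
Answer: 0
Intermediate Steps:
A(r) = 0 (A(r) = 0*(5 + r) = 0)
O(F) = 0 (O(F) = (F*0)*((F + F)*(F + 3)) = 0*((2*F)*(3 + F)) = 0*(2*F*(3 + F)) = 0)
O(-124)/17399 = 0/17399 = 0*(1/17399) = 0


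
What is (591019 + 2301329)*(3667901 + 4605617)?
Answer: 23929893240264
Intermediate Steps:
(591019 + 2301329)*(3667901 + 4605617) = 2892348*8273518 = 23929893240264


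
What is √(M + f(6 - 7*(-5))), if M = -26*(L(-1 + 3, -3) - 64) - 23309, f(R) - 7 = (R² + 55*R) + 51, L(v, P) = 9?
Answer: 7*I*√365 ≈ 133.73*I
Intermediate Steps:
f(R) = 58 + R² + 55*R (f(R) = 7 + ((R² + 55*R) + 51) = 7 + (51 + R² + 55*R) = 58 + R² + 55*R)
M = -21879 (M = -26*(9 - 64) - 23309 = -26*(-55) - 23309 = 1430 - 23309 = -21879)
√(M + f(6 - 7*(-5))) = √(-21879 + (58 + (6 - 7*(-5))² + 55*(6 - 7*(-5)))) = √(-21879 + (58 + (6 + 35)² + 55*(6 + 35))) = √(-21879 + (58 + 41² + 55*41)) = √(-21879 + (58 + 1681 + 2255)) = √(-21879 + 3994) = √(-17885) = 7*I*√365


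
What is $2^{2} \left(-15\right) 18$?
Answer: $-1080$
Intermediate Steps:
$2^{2} \left(-15\right) 18 = 4 \left(-15\right) 18 = \left(-60\right) 18 = -1080$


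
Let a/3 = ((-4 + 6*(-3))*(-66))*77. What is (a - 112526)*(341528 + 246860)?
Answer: 131143447768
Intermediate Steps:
a = 335412 (a = 3*(((-4 + 6*(-3))*(-66))*77) = 3*(((-4 - 18)*(-66))*77) = 3*(-22*(-66)*77) = 3*(1452*77) = 3*111804 = 335412)
(a - 112526)*(341528 + 246860) = (335412 - 112526)*(341528 + 246860) = 222886*588388 = 131143447768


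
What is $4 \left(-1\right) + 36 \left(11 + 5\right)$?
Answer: $572$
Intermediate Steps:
$4 \left(-1\right) + 36 \left(11 + 5\right) = -4 + 36 \cdot 16 = -4 + 576 = 572$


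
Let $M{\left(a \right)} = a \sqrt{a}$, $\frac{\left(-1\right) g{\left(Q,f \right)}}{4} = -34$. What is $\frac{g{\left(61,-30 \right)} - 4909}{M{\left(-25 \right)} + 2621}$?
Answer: $- \frac{12510033}{6885266} - \frac{596625 i}{6885266} \approx -1.8169 - 0.086652 i$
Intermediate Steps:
$g{\left(Q,f \right)} = 136$ ($g{\left(Q,f \right)} = \left(-4\right) \left(-34\right) = 136$)
$M{\left(a \right)} = a^{\frac{3}{2}}$
$\frac{g{\left(61,-30 \right)} - 4909}{M{\left(-25 \right)} + 2621} = \frac{136 - 4909}{\left(-25\right)^{\frac{3}{2}} + 2621} = - \frac{4773}{- 125 i + 2621} = - \frac{4773}{2621 - 125 i} = - 4773 \frac{2621 + 125 i}{6885266} = - \frac{4773 \left(2621 + 125 i\right)}{6885266}$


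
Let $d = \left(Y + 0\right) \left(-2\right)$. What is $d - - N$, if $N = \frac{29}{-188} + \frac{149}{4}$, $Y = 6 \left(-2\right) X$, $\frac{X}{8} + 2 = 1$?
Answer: $- \frac{14561}{94} \approx -154.9$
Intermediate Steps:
$X = -8$ ($X = -16 + 8 \cdot 1 = -16 + 8 = -8$)
$Y = 96$ ($Y = 6 \left(-2\right) \left(-8\right) = \left(-12\right) \left(-8\right) = 96$)
$d = -192$ ($d = \left(96 + 0\right) \left(-2\right) = 96 \left(-2\right) = -192$)
$N = \frac{3487}{94}$ ($N = 29 \left(- \frac{1}{188}\right) + 149 \cdot \frac{1}{4} = - \frac{29}{188} + \frac{149}{4} = \frac{3487}{94} \approx 37.096$)
$d - - N = -192 - \left(-1\right) \frac{3487}{94} = -192 - - \frac{3487}{94} = -192 + \frac{3487}{94} = - \frac{14561}{94}$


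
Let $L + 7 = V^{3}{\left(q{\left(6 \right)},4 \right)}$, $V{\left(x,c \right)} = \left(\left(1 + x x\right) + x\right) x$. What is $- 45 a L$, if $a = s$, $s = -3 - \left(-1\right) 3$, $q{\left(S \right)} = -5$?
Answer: $0$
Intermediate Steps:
$V{\left(x,c \right)} = x \left(1 + x + x^{2}\right)$ ($V{\left(x,c \right)} = \left(\left(1 + x^{2}\right) + x\right) x = \left(1 + x + x^{2}\right) x = x \left(1 + x + x^{2}\right)$)
$L = -1157632$ ($L = -7 + \left(- 5 \left(1 - 5 + \left(-5\right)^{2}\right)\right)^{3} = -7 + \left(- 5 \left(1 - 5 + 25\right)\right)^{3} = -7 + \left(\left(-5\right) 21\right)^{3} = -7 + \left(-105\right)^{3} = -7 - 1157625 = -1157632$)
$s = 0$ ($s = -3 - -3 = -3 + 3 = 0$)
$a = 0$
$- 45 a L = \left(-45\right) 0 \left(-1157632\right) = 0 \left(-1157632\right) = 0$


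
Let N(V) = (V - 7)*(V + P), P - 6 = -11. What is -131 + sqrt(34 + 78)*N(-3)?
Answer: -131 + 320*sqrt(7) ≈ 715.64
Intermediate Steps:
P = -5 (P = 6 - 11 = -5)
N(V) = (-7 + V)*(-5 + V) (N(V) = (V - 7)*(V - 5) = (-7 + V)*(-5 + V))
-131 + sqrt(34 + 78)*N(-3) = -131 + sqrt(34 + 78)*(35 + (-3)**2 - 12*(-3)) = -131 + sqrt(112)*(35 + 9 + 36) = -131 + (4*sqrt(7))*80 = -131 + 320*sqrt(7)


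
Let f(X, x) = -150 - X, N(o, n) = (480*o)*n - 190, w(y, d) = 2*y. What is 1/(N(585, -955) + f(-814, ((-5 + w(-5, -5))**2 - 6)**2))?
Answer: -1/268163526 ≈ -3.7291e-9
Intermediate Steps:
N(o, n) = -190 + 480*n*o (N(o, n) = 480*n*o - 190 = -190 + 480*n*o)
1/(N(585, -955) + f(-814, ((-5 + w(-5, -5))**2 - 6)**2)) = 1/((-190 + 480*(-955)*585) + (-150 - 1*(-814))) = 1/((-190 - 268164000) + (-150 + 814)) = 1/(-268164190 + 664) = 1/(-268163526) = -1/268163526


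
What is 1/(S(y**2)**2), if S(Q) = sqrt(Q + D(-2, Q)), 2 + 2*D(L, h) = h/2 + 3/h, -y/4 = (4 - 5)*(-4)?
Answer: 512/163331 ≈ 0.0031347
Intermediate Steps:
y = -16 (y = -4*(4 - 5)*(-4) = -(-4)*(-4) = -4*4 = -16)
D(L, h) = -1 + h/4 + 3/(2*h) (D(L, h) = -1 + (h/2 + 3/h)/2 = -1 + (h/4 + 3/(2*h)) = -1 + h/4 + 3/(2*h))
S(Q) = sqrt(Q + (6 + Q*(-4 + Q))/(4*Q))
1/(S(y**2)**2) = 1/((sqrt(-4 + 5*(-16)**2 + 6/((-16)**2))/2)**2) = 1/((sqrt(-4 + 5*256 + 6/256)/2)**2) = 1/((sqrt(-4 + 1280 + 6*(1/256))/2)**2) = 1/((sqrt(-4 + 1280 + 3/128)/2)**2) = 1/((sqrt(163331/128)/2)**2) = 1/(((sqrt(326662)/16)/2)**2) = 1/((sqrt(326662)/32)**2) = 1/(163331/512) = 512/163331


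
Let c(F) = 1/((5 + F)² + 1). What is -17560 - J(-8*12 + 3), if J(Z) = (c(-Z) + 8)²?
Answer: -1625920338281/92256025 ≈ -17624.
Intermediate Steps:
c(F) = 1/(1 + (5 + F)²)
J(Z) = (8 + 1/(1 + (5 - Z)²))² (J(Z) = (1/(1 + (5 - Z)²) + 8)² = (8 + 1/(1 + (5 - Z)²))²)
-17560 - J(-8*12 + 3) = -17560 - (9 + 8*(-5 + (-8*12 + 3))²)²/(1 + (-5 + (-8*12 + 3))²)² = -17560 - (9 + 8*(-5 + (-96 + 3))²)²/(1 + (-5 + (-96 + 3))²)² = -17560 - (9 + 8*(-5 - 93)²)²/(1 + (-5 - 93)²)² = -17560 - (9 + 8*(-98)²)²/(1 + (-98)²)² = -17560 - (9 + 8*9604)²/(1 + 9604)² = -17560 - (9 + 76832)²/9605² = -17560 - 76841²/92256025 = -17560 - 5904539281/92256025 = -1625920338281/92256025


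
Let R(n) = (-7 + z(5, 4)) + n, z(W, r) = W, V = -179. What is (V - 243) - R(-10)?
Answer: -410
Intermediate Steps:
R(n) = -2 + n (R(n) = (-7 + 5) + n = -2 + n)
(V - 243) - R(-10) = (-179 - 243) - (-2 - 10) = -422 - 1*(-12) = -422 + 12 = -410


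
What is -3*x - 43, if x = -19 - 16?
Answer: 62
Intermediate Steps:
x = -35
-3*x - 43 = -3*(-35) - 43 = 105 - 43 = 62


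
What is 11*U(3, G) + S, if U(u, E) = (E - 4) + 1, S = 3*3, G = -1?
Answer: -35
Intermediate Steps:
S = 9
U(u, E) = -3 + E (U(u, E) = (-4 + E) + 1 = -3 + E)
11*U(3, G) + S = 11*(-3 - 1) + 9 = 11*(-4) + 9 = -44 + 9 = -35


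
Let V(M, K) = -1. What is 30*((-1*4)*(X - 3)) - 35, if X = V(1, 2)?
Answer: 445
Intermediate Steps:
X = -1
30*((-1*4)*(X - 3)) - 35 = 30*((-1*4)*(-1 - 3)) - 35 = 30*(-4*(-4)) - 35 = 30*16 - 35 = 480 - 35 = 445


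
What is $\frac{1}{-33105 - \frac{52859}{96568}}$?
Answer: $- \frac{96568}{3196936499} \approx -3.0206 \cdot 10^{-5}$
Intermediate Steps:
$\frac{1}{-33105 - \frac{52859}{96568}} = \frac{1}{- \frac{3196936499}{96568}} = - \frac{96568}{3196936499}$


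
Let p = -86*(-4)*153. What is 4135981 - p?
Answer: 4083349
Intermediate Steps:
p = 52632 (p = 344*153 = 52632)
4135981 - p = 4135981 - 1*52632 = 4135981 - 52632 = 4083349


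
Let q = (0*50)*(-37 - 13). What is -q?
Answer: 0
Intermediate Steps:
q = 0 (q = 0*(-50) = 0)
-q = -1*0 = 0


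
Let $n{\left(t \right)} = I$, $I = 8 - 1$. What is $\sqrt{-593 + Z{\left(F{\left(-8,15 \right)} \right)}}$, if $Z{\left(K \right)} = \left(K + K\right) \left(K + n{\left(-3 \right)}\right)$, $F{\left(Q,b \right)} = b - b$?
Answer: $i \sqrt{593} \approx 24.352 i$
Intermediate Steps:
$I = 7$ ($I = 8 - 1 = 7$)
$n{\left(t \right)} = 7$
$F{\left(Q,b \right)} = 0$
$Z{\left(K \right)} = 2 K \left(7 + K\right)$ ($Z{\left(K \right)} = \left(K + K\right) \left(K + 7\right) = 2 K \left(7 + K\right)$)
$\sqrt{-593 + Z{\left(F{\left(-8,15 \right)} \right)}} = \sqrt{-593 + 2 \cdot 0 \left(7 + 0\right)} = \sqrt{-593 + 2 \cdot 0 \cdot 7} = \sqrt{-593 + 0} = \sqrt{-593} = i \sqrt{593}$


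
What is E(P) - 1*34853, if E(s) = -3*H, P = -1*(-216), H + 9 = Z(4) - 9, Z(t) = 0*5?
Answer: -34799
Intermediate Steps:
Z(t) = 0
H = -18 (H = -9 + (0 - 9) = -9 - 9 = -18)
P = 216
E(s) = 54 (E(s) = -3*(-18) = 54)
E(P) - 1*34853 = 54 - 1*34853 = 54 - 34853 = -34799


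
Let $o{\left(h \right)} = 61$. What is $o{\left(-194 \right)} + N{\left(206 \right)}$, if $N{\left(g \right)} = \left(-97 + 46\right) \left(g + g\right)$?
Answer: $-20951$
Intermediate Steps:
$N{\left(g \right)} = - 102 g$ ($N{\left(g \right)} = - 51 \cdot 2 g = - 102 g$)
$o{\left(-194 \right)} + N{\left(206 \right)} = 61 - 21012 = -20951$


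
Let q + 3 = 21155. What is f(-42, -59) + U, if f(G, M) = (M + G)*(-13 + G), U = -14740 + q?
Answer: 11967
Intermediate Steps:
q = 21152 (q = -3 + 21155 = 21152)
U = 6412 (U = -14740 + 21152 = 6412)
f(G, M) = (-13 + G)*(G + M) (f(G, M) = (G + M)*(-13 + G) = (-13 + G)*(G + M))
f(-42, -59) + U = ((-42)² - 13*(-42) - 13*(-59) - 42*(-59)) + 6412 = (1764 + 546 + 767 + 2478) + 6412 = 5555 + 6412 = 11967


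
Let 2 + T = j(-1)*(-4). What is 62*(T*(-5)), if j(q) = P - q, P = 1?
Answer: 3100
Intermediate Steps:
j(q) = 1 - q
T = -10 (T = -2 + (1 - 1*(-1))*(-4) = -2 + (1 + 1)*(-4) = -2 + 2*(-4) = -2 - 8 = -10)
62*(T*(-5)) = 62*(-10*(-5)) = 62*50 = 3100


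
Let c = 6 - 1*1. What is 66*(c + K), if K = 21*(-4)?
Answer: -5214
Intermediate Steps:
K = -84
c = 5 (c = 6 - 1 = 5)
66*(c + K) = 66*(5 - 84) = 66*(-79) = -5214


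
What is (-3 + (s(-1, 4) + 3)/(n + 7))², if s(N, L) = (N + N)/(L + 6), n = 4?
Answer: 22801/3025 ≈ 7.5375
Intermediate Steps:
s(N, L) = 2*N/(6 + L) (s(N, L) = (2*N)/(6 + L) = 2*N/(6 + L))
(-3 + (s(-1, 4) + 3)/(n + 7))² = (-3 + (2*(-1)/(6 + 4) + 3)/(4 + 7))² = (-3 + (2*(-1)/10 + 3)/11)² = (-3 + (2*(-1)*(⅒) + 3)*(1/11))² = (-3 + (-⅕ + 3)*(1/11))² = (-3 + (14/5)*(1/11))² = (-3 + 14/55)² = (-151/55)² = 22801/3025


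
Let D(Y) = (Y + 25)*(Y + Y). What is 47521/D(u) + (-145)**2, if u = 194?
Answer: 1786583821/84972 ≈ 21026.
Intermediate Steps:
D(Y) = 2*Y*(25 + Y) (D(Y) = (25 + Y)*(2*Y) = 2*Y*(25 + Y))
47521/D(u) + (-145)**2 = 47521/((2*194*(25 + 194))) + (-145)**2 = 47521/((2*194*219)) + 21025 = 47521/84972 + 21025 = 1786583821/84972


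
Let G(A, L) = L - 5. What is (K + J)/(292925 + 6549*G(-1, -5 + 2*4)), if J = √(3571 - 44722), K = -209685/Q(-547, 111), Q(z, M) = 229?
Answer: -209685/64080383 + I*√41151/279827 ≈ -0.0032722 + 0.00072494*I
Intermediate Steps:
G(A, L) = -5 + L
K = -209685/229 ≈ -915.66
J = I*√41151 (J = √(-41151) = I*√41151 ≈ 202.86*I)
(K + J)/(292925 + 6549*G(-1, -5 + 2*4)) = (-209685/229 + I*√41151)/(292925 + 6549*(-5 + (-5 + 2*4))) = (-209685/229 + I*√41151)/(292925 + 6549*(-5 + (-5 + 8))) = (-209685/229 + I*√41151)/(292925 + 6549*(-5 + 3)) = (-209685/229 + I*√41151)/(292925 + 6549*(-2)) = (-209685/229 + I*√41151)/(292925 - 13098) = (-209685/229 + I*√41151)/279827 = (-209685/229 + I*√41151)*(1/279827) = -209685/64080383 + I*√41151/279827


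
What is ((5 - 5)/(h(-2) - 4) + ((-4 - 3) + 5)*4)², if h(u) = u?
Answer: 64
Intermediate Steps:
((5 - 5)/(h(-2) - 4) + ((-4 - 3) + 5)*4)² = ((5 - 5)/(-2 - 4) + ((-4 - 3) + 5)*4)² = (0/(-6) + (-7 + 5)*4)² = (0*(-⅙) - 2*4)² = (0 - 8)² = (-8)² = 64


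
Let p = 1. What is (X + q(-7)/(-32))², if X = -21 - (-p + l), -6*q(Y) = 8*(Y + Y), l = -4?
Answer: 39601/144 ≈ 275.01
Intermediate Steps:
q(Y) = -8*Y/3 (q(Y) = -4*(Y + Y)/3 = -4*2*Y/3 = -8*Y/3)
X = -16 (X = -21 - (-1*1 - 4) = -21 - (-1 - 4) = -21 - 1*(-5) = -21 + 5 = -16)
(X + q(-7)/(-32))² = (-16 - 8/3*(-7)/(-32))² = (-16 + (56/3)*(-1/32))² = (-16 - 7/12)² = (-199/12)² = 39601/144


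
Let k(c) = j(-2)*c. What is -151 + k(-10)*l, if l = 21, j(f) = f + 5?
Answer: -781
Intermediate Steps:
j(f) = 5 + f
k(c) = 3*c (k(c) = (5 - 2)*c = 3*c)
-151 + k(-10)*l = -151 + (3*(-10))*21 = -151 - 30*21 = -151 - 630 = -781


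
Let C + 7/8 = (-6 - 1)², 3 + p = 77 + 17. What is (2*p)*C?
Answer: 35035/4 ≈ 8758.8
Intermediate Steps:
p = 91 (p = -3 + (77 + 17) = -3 + 94 = 91)
C = 385/8 (C = -7/8 + (-6 - 1)² = -7/8 + (-7)² = -7/8 + 49 = 385/8 ≈ 48.125)
(2*p)*C = (2*91)*(385/8) = 182*(385/8) = 35035/4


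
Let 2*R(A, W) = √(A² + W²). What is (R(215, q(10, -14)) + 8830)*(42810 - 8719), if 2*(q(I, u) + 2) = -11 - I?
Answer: 301023530 + 170455*√7421/4 ≈ 3.0469e+8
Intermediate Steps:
q(I, u) = -15/2 - I/2 (q(I, u) = -2 + (-11 - I)/2 = -2 + (-11/2 - I/2) = -15/2 - I/2)
R(A, W) = √(A² + W²)/2
(R(215, q(10, -14)) + 8830)*(42810 - 8719) = (√(215² + (-15/2 - ½*10)²)/2 + 8830)*(42810 - 8719) = (√(46225 + (-15/2 - 5)²)/2 + 8830)*34091 = (√(46225 + (-25/2)²)/2 + 8830)*34091 = (√(46225 + 625/4)/2 + 8830)*34091 = (√(185525/4)/2 + 8830)*34091 = ((5*√7421/2)/2 + 8830)*34091 = (5*√7421/4 + 8830)*34091 = (8830 + 5*√7421/4)*34091 = 301023530 + 170455*√7421/4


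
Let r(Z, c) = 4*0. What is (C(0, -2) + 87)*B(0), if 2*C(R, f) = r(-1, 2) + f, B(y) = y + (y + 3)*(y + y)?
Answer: 0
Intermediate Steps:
r(Z, c) = 0
B(y) = y + 2*y*(3 + y) (B(y) = y + (3 + y)*(2*y) = y + 2*y*(3 + y))
C(R, f) = f/2 (C(R, f) = (0 + f)/2 = f/2)
(C(0, -2) + 87)*B(0) = ((1/2)*(-2) + 87)*(0*(7 + 2*0)) = (-1 + 87)*(0*(7 + 0)) = 86*(0*7) = 86*0 = 0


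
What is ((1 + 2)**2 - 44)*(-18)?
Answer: 630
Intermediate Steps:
((1 + 2)**2 - 44)*(-18) = (3**2 - 44)*(-18) = (9 - 44)*(-18) = -35*(-18) = 630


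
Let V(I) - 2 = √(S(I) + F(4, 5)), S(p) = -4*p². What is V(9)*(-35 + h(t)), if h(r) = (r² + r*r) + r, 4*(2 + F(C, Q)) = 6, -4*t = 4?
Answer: -68 - 17*I*√1298 ≈ -68.0 - 612.47*I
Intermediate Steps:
t = -1 (t = -¼*4 = -1)
F(C, Q) = -½ (F(C, Q) = -2 + (¼)*6 = -2 + 3/2 = -½)
V(I) = 2 + √(-½ - 4*I²) (V(I) = 2 + √(-4*I² - ½) = 2 + √(-½ - 4*I²))
h(r) = r + 2*r² (h(r) = (r² + r²) + r = 2*r² + r = r + 2*r²)
V(9)*(-35 + h(t)) = (2 + √(-2 - 16*9²)/2)*(-35 - (1 + 2*(-1))) = (2 + √(-2 - 16*81)/2)*(-35 - (1 - 2)) = (2 + √(-2 - 1296)/2)*(-35 - 1*(-1)) = (2 + √(-1298)/2)*(-35 + 1) = (2 + (I*√1298)/2)*(-34) = (2 + I*√1298/2)*(-34) = -68 - 17*I*√1298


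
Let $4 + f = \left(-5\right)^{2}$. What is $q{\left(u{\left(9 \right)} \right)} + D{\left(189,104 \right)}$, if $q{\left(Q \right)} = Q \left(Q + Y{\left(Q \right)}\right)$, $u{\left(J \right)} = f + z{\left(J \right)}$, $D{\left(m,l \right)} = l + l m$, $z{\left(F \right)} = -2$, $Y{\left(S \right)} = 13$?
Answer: $20368$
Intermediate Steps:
$f = 21$ ($f = -4 + \left(-5\right)^{2} = -4 + 25 = 21$)
$u{\left(J \right)} = 19$ ($u{\left(J \right)} = 21 - 2 = 19$)
$q{\left(Q \right)} = Q \left(13 + Q\right)$ ($q{\left(Q \right)} = Q \left(Q + 13\right) = Q \left(13 + Q\right)$)
$q{\left(u{\left(9 \right)} \right)} + D{\left(189,104 \right)} = 19 \left(13 + 19\right) + 104 \left(1 + 189\right) = 19 \cdot 32 + 104 \cdot 190 = 608 + 19760 = 20368$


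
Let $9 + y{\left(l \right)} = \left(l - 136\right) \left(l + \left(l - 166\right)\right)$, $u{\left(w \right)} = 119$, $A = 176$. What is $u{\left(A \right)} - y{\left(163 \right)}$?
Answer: $-4192$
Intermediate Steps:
$y{\left(l \right)} = -9 + \left(-166 + 2 l\right) \left(-136 + l\right)$ ($y{\left(l \right)} = -9 + \left(l - 136\right) \left(l + \left(l - 166\right)\right) = -9 + \left(-136 + l\right) \left(l + \left(-166 + l\right)\right) = -9 + \left(-136 + l\right) \left(-166 + 2 l\right) = -9 + \left(-166 + 2 l\right) \left(-136 + l\right)$)
$u{\left(A \right)} - y{\left(163 \right)} = 119 - \left(22567 - 71394 + 2 \cdot 163^{2}\right) = 119 - \left(22567 - 71394 + 2 \cdot 26569\right) = 119 - \left(22567 - 71394 + 53138\right) = 119 - 4311 = -4192$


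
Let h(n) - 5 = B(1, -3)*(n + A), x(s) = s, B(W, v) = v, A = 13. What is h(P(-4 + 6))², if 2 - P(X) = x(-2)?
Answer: 2116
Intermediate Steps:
P(X) = 4 (P(X) = 2 - 1*(-2) = 2 + 2 = 4)
h(n) = -34 - 3*n (h(n) = 5 - 3*(n + 13) = 5 - 3*(13 + n) = 5 + (-39 - 3*n) = -34 - 3*n)
h(P(-4 + 6))² = (-34 - 3*4)² = (-34 - 12)² = (-46)² = 2116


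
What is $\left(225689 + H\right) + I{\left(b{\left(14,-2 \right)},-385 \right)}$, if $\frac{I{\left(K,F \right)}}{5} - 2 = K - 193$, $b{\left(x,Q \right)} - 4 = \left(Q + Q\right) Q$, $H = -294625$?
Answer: $-69831$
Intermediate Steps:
$b{\left(x,Q \right)} = 4 + 2 Q^{2}$ ($b{\left(x,Q \right)} = 4 + \left(Q + Q\right) Q = 4 + 2 Q Q = 4 + 2 Q^{2}$)
$I{\left(K,F \right)} = -955 + 5 K$ ($I{\left(K,F \right)} = 10 + 5 \left(K - 193\right) = 10 + 5 \left(-193 + K\right) = 10 + \left(-965 + 5 K\right) = -955 + 5 K$)
$\left(225689 + H\right) + I{\left(b{\left(14,-2 \right)},-385 \right)} = \left(225689 - 294625\right) - \left(955 - 5 \left(4 + 2 \left(-2\right)^{2}\right)\right) = -68936 - \left(955 - 5 \left(4 + 2 \cdot 4\right)\right) = -68936 - \left(955 - 5 \left(4 + 8\right)\right) = -68936 + \left(-955 + 5 \cdot 12\right) = -68936 + \left(-955 + 60\right) = -68936 - 895 = -69831$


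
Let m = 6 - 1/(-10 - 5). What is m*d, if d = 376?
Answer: 34216/15 ≈ 2281.1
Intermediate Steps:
m = 91/15 (m = 6 - 1/(-15) = 6 - 1*(-1/15) = 6 + 1/15 = 91/15 ≈ 6.0667)
m*d = (91/15)*376 = 34216/15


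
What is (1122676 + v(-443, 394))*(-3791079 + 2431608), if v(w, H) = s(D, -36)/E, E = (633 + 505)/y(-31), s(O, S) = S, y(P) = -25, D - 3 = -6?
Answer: -868434281003274/569 ≈ -1.5262e+12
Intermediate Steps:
D = -3 (D = 3 - 6 = -3)
E = -1138/25 (E = (633 + 505)/(-25) = 1138*(-1/25) = -1138/25 ≈ -45.520)
v(w, H) = 450/569 (v(w, H) = -36/(-1138/25) = -36*(-25/1138) = 450/569)
(1122676 + v(-443, 394))*(-3791079 + 2431608) = (1122676 + 450/569)*(-3791079 + 2431608) = (638803094/569)*(-1359471) = -868434281003274/569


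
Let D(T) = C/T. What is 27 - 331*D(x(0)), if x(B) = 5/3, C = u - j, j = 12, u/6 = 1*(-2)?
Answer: 23967/5 ≈ 4793.4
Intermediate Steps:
u = -12 (u = 6*(1*(-2)) = 6*(-2) = -12)
C = -24 (C = -12 - 1*12 = -12 - 12 = -24)
x(B) = 5/3 (x(B) = 5*(⅓) = 5/3)
D(T) = -24/T
27 - 331*D(x(0)) = 27 - (-7944)/5/3 = 27 - (-7944)*3/5 = 27 - 331*(-72/5) = 27 + 23832/5 = 23967/5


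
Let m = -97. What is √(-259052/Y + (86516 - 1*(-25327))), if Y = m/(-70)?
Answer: I*√706632293/97 ≈ 274.05*I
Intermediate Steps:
Y = 97/70 (Y = -97/(-70) = -97*(-1/70) = 97/70 ≈ 1.3857)
√(-259052/Y + (86516 - 1*(-25327))) = √(-259052/97/70 + (86516 - 1*(-25327))) = √(-259052*70/97 + (86516 + 25327)) = √(-18133640/97 + 111843) = √(-7284869/97) = I*√706632293/97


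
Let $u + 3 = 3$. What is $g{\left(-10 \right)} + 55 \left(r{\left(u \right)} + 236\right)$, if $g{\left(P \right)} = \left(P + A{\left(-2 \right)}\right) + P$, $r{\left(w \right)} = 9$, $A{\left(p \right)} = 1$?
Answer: $13456$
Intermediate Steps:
$u = 0$ ($u = -3 + 3 = 0$)
$g{\left(P \right)} = 1 + 2 P$ ($g{\left(P \right)} = \left(P + 1\right) + P = \left(1 + P\right) + P = 1 + 2 P$)
$g{\left(-10 \right)} + 55 \left(r{\left(u \right)} + 236\right) = \left(1 + 2 \left(-10\right)\right) + 55 \left(9 + 236\right) = \left(1 - 20\right) + 55 \cdot 245 = -19 + 13475 = 13456$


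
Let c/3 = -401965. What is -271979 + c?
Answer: -1477874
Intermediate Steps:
c = -1205895 (c = 3*(-401965) = -1205895)
-271979 + c = -271979 - 1205895 = -1477874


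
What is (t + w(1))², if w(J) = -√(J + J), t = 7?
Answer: (7 - √2)² ≈ 31.201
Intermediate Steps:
w(J) = -√2*√J (w(J) = -√(2*J) = -√2*√J)
(t + w(1))² = (7 - √2*√1)² = (7 - 1*√2*1)² = (7 - √2)²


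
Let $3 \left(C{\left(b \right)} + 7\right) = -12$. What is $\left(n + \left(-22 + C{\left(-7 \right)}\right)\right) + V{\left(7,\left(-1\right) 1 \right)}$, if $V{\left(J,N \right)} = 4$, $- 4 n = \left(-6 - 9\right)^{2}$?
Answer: $- \frac{341}{4} \approx -85.25$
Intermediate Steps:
$C{\left(b \right)} = -11$ ($C{\left(b \right)} = -7 + \frac{1}{3} \left(-12\right) = -7 - 4 = -11$)
$n = - \frac{225}{4}$ ($n = - \frac{\left(-6 - 9\right)^{2}}{4} = - \frac{\left(-15\right)^{2}}{4} = \left(- \frac{1}{4}\right) 225 = - \frac{225}{4} \approx -56.25$)
$\left(n + \left(-22 + C{\left(-7 \right)}\right)\right) + V{\left(7,\left(-1\right) 1 \right)} = \left(- \frac{225}{4} - 33\right) + 4 = - \frac{357}{4} + 4 = - \frac{341}{4}$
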